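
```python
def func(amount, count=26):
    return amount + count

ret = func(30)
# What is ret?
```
56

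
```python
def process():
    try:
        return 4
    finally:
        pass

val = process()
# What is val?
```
4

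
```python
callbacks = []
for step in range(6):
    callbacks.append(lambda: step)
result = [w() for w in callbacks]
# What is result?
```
[5, 5, 5, 5, 5, 5]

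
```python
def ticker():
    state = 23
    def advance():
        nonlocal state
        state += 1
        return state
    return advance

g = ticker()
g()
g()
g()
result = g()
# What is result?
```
27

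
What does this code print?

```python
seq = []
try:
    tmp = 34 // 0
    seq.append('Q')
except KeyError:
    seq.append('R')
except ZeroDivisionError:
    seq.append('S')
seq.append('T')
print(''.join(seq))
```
ST

ZeroDivisionError is caught by its specific handler, not KeyError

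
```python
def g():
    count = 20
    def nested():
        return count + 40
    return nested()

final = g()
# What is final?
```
60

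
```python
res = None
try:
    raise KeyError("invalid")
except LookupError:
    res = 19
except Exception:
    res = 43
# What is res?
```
19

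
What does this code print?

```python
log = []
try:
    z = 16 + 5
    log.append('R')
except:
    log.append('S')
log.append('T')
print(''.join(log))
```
RT

No exception, try block completes normally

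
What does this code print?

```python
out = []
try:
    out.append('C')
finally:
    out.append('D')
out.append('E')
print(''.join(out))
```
CDE

try/finally without except, no exception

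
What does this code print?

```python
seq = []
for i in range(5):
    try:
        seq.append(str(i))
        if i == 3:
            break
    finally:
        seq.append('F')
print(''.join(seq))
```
0F1F2F3F

finally runs even when breaking out of loop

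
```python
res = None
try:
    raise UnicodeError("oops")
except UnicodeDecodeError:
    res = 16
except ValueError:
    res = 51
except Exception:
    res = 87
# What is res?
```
51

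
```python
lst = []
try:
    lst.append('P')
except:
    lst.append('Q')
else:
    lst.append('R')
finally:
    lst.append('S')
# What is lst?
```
['P', 'R', 'S']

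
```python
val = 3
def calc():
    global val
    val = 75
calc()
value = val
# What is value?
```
75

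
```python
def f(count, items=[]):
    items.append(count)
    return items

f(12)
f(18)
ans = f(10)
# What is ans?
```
[12, 18, 10]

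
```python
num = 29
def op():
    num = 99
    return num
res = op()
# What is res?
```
99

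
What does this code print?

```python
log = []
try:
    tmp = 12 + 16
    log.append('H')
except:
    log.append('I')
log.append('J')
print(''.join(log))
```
HJ

No exception, try block completes normally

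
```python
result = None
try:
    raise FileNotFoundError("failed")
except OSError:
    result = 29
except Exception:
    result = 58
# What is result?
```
29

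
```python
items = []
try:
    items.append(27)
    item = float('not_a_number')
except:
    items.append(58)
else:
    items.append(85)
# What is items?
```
[27, 58]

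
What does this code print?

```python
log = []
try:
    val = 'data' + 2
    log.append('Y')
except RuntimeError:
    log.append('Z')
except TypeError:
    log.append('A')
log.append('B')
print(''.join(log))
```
AB

TypeError is caught by its specific handler, not RuntimeError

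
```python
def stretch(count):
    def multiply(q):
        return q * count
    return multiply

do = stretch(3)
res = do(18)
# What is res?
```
54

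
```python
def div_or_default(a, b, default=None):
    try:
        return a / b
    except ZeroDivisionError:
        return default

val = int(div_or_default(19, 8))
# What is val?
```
2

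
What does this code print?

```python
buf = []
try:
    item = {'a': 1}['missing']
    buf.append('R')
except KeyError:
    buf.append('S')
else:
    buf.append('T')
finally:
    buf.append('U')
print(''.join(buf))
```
SU

Exception: except runs, else skipped, finally runs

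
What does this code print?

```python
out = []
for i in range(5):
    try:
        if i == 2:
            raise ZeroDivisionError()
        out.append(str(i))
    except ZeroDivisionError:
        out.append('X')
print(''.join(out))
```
01X34

Exception on i=2 caught, loop continues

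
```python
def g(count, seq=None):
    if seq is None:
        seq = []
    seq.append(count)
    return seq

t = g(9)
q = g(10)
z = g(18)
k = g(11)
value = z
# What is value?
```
[18]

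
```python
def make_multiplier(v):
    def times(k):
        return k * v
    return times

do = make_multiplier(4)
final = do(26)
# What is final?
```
104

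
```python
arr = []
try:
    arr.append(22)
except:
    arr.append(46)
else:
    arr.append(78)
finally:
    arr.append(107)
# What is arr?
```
[22, 78, 107]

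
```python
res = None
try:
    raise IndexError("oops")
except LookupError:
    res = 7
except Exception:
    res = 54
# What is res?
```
7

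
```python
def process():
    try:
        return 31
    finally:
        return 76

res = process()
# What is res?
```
76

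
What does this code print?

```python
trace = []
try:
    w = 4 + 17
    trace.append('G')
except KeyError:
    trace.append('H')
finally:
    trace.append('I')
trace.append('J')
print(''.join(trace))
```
GIJ

finally runs after normal execution too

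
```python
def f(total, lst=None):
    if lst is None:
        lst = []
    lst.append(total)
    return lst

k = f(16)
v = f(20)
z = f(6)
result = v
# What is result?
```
[20]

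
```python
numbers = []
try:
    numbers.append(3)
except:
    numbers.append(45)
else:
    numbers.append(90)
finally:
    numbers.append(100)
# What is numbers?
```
[3, 90, 100]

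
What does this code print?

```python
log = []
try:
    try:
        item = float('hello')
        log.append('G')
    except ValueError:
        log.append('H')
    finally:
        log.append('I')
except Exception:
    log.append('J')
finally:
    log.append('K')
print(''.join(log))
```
HIK

Both finally blocks run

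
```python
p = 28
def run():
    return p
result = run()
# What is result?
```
28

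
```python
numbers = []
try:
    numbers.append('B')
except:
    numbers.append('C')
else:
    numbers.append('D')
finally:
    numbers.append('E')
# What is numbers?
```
['B', 'D', 'E']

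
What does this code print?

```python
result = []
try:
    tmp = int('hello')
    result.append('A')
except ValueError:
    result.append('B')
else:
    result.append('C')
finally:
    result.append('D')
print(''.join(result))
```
BD

Exception: except runs, else skipped, finally runs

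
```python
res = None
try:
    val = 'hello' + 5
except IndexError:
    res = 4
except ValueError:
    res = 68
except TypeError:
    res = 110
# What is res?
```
110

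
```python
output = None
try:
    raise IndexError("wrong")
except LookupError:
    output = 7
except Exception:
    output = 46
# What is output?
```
7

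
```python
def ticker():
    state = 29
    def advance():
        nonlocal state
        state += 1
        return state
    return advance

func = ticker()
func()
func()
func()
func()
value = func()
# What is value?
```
34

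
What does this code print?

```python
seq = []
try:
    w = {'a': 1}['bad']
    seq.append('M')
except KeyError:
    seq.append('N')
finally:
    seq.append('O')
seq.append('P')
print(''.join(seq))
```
NOP

finally always runs, even after exception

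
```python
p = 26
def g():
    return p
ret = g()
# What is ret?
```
26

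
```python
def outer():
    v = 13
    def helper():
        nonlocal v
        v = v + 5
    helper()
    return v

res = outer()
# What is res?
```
18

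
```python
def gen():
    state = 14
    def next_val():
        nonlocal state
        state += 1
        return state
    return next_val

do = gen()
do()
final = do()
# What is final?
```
16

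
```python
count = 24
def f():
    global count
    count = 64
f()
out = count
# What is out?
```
64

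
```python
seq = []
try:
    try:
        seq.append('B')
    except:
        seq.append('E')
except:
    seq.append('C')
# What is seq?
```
['B']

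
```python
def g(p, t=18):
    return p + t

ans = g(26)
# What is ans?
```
44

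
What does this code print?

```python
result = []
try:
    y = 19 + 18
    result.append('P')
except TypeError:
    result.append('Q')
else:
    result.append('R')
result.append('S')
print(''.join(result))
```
PRS

else block runs when no exception occurs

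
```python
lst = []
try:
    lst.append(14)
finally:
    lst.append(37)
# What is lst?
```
[14, 37]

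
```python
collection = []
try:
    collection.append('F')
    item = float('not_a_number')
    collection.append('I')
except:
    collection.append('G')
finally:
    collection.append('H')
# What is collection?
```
['F', 'G', 'H']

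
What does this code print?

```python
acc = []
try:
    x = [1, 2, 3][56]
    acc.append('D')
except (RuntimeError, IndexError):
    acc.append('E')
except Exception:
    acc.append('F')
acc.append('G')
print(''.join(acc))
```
EG

IndexError matches tuple containing it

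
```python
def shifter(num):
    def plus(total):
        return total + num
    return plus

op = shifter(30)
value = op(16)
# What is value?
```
46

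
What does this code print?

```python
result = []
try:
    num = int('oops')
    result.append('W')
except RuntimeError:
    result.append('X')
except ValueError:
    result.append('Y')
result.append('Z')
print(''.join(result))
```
YZ

ValueError is caught by its specific handler, not RuntimeError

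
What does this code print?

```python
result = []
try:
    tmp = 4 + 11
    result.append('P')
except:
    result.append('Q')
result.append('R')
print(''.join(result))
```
PR

No exception, try block completes normally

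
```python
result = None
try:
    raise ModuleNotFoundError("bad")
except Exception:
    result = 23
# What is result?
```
23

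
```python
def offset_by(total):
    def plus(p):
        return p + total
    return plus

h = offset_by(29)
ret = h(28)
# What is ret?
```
57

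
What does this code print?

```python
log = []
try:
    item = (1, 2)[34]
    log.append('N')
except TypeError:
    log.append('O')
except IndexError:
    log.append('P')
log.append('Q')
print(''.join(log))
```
PQ

IndexError is caught by its specific handler, not TypeError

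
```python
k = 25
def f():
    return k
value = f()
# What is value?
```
25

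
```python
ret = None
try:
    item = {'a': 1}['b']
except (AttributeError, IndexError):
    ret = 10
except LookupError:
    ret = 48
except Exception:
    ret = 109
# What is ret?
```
48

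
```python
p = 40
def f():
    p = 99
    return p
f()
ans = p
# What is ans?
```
40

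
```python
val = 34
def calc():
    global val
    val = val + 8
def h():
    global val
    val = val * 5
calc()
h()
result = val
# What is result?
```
210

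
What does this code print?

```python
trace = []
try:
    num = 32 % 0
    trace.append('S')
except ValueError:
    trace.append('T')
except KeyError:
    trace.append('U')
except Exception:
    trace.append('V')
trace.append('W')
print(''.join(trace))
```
VW

ZeroDivisionError not specifically caught, falls to Exception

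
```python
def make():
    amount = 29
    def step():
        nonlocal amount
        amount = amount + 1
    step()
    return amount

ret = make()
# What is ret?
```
30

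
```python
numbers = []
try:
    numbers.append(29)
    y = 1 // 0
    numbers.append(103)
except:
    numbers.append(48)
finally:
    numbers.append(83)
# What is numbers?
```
[29, 48, 83]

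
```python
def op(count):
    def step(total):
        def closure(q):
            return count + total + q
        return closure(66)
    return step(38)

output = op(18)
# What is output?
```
122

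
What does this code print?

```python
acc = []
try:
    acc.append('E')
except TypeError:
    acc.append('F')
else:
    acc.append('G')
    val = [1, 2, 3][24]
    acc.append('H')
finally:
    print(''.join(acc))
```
EG

Try succeeds, else appends 'G', IndexError in else is uncaught, finally prints before exception propagates ('H' never appended)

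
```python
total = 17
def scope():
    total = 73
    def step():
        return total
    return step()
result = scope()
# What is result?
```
73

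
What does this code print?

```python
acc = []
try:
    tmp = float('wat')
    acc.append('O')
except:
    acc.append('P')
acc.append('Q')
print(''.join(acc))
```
PQ

Exception raised in try, caught by bare except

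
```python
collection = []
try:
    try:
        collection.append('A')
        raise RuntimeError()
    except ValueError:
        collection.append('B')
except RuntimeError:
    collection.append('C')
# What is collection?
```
['A', 'C']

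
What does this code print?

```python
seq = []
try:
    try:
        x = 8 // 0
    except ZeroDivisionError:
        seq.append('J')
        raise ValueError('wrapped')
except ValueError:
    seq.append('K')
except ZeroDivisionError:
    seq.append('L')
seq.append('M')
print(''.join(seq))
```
JKM

ValueError raised and caught, original ZeroDivisionError not re-raised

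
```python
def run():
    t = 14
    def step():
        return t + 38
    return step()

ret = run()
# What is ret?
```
52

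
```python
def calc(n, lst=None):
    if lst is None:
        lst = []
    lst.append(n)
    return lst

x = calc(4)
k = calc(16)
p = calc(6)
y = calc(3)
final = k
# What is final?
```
[16]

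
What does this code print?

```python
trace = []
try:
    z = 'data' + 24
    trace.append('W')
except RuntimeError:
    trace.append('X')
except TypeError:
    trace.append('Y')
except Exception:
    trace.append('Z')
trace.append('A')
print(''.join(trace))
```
YA

TypeError matches before generic Exception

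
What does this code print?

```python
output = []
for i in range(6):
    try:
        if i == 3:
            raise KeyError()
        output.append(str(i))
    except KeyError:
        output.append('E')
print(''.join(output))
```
012E45

Exception on i=3 caught, loop continues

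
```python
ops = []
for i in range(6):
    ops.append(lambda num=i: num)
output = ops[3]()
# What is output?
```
3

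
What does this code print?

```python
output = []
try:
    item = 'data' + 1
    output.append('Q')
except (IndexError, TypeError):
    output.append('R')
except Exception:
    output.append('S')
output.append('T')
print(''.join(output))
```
RT

TypeError matches tuple containing it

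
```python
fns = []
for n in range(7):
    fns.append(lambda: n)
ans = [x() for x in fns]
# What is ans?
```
[6, 6, 6, 6, 6, 6, 6]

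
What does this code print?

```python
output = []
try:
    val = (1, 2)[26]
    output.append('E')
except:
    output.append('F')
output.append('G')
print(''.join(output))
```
FG

Exception raised in try, caught by bare except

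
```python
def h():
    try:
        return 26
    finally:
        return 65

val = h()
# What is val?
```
65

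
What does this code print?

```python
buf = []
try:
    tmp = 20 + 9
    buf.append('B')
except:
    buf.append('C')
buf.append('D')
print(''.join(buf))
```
BD

No exception, try block completes normally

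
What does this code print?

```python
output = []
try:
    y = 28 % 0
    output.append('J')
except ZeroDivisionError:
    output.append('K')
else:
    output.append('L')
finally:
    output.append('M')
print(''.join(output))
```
KM

Exception: except runs, else skipped, finally runs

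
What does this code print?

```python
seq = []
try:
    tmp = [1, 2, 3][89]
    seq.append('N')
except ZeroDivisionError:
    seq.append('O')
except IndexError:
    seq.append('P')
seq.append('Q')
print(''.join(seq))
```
PQ

IndexError is caught by its specific handler, not ZeroDivisionError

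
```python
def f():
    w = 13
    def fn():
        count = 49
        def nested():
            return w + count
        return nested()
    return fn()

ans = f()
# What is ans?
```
62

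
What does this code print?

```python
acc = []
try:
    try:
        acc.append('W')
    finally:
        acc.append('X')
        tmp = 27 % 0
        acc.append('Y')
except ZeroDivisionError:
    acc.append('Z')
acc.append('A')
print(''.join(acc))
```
WXZA

Exception in inner finally caught by outer except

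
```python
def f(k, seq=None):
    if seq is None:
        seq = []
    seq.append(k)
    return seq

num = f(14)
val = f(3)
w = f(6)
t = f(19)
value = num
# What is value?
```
[14]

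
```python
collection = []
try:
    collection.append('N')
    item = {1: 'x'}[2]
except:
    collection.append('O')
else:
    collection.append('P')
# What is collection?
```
['N', 'O']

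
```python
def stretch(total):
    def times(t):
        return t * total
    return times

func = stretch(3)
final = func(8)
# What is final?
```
24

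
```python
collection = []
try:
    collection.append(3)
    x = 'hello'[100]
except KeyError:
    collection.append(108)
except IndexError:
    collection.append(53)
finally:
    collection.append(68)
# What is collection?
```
[3, 53, 68]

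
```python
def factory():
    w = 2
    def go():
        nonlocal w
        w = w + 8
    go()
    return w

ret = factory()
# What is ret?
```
10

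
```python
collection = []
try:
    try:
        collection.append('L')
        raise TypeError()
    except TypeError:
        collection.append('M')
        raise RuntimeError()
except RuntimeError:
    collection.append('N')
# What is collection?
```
['L', 'M', 'N']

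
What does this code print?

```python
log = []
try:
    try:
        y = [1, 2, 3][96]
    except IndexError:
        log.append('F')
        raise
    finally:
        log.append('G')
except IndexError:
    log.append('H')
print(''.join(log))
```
FGH

finally runs before re-raised exception propagates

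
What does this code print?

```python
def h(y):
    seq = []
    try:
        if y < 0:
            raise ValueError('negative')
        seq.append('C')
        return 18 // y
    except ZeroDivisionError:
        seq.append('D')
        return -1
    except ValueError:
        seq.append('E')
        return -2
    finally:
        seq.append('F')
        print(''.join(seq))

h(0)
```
CDF

y=0 causes ZeroDivisionError, caught, finally prints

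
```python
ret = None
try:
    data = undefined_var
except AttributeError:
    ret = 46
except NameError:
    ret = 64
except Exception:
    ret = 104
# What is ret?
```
64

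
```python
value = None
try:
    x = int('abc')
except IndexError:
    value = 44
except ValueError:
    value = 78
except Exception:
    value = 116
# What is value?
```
78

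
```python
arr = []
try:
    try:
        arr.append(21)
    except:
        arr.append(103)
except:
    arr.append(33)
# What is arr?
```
[21]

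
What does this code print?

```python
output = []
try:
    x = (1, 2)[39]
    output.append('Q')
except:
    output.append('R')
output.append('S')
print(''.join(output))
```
RS

Exception raised in try, caught by bare except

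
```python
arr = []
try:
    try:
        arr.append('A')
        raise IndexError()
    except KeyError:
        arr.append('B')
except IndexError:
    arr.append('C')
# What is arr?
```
['A', 'C']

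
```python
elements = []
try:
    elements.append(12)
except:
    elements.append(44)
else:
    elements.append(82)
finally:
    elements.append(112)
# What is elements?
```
[12, 82, 112]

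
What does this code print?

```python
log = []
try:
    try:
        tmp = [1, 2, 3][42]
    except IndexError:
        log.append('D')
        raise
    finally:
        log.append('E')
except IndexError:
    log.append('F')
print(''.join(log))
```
DEF

finally runs before re-raised exception propagates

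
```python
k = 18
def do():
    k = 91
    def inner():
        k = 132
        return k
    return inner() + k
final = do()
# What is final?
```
223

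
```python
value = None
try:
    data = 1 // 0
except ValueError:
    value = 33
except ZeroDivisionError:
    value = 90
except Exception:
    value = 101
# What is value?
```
90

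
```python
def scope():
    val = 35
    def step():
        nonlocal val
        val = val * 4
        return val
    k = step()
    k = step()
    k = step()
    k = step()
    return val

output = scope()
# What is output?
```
8960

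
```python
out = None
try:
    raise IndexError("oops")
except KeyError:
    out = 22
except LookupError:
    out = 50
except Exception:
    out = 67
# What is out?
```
50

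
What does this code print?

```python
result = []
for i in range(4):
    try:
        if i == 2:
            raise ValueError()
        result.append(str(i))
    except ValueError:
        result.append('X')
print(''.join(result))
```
01X3

Exception on i=2 caught, loop continues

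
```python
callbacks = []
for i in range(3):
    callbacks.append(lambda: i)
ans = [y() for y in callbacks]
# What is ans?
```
[2, 2, 2]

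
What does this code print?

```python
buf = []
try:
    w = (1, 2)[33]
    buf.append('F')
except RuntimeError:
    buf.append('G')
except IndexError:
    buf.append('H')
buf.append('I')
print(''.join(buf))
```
HI

IndexError is caught by its specific handler, not RuntimeError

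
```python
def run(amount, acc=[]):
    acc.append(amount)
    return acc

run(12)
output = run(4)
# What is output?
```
[12, 4]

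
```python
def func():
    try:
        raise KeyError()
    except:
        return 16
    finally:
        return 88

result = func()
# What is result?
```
88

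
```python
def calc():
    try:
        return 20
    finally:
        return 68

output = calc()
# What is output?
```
68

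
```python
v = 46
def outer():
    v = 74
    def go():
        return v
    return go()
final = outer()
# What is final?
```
74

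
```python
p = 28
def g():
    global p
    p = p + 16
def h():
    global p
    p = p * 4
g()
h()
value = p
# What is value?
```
176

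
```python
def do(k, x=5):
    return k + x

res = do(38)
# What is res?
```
43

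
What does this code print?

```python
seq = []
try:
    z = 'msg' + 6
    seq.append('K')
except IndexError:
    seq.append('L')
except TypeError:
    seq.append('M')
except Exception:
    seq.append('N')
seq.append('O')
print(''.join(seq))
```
MO

TypeError matches before generic Exception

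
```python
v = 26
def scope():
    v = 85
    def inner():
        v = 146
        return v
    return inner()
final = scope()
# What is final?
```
146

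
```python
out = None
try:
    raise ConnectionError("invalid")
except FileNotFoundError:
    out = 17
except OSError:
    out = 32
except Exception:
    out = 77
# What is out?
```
32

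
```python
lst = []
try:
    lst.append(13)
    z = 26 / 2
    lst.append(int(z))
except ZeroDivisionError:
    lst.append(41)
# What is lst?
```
[13, 13]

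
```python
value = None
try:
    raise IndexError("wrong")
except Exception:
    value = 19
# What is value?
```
19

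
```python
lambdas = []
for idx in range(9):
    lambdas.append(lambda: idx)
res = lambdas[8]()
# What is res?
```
8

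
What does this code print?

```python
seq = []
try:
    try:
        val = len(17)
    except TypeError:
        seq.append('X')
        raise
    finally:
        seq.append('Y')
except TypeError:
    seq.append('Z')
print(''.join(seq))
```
XYZ

finally runs before re-raised exception propagates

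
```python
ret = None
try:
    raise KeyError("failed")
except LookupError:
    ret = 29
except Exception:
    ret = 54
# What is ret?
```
29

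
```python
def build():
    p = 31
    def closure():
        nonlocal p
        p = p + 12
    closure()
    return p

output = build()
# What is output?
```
43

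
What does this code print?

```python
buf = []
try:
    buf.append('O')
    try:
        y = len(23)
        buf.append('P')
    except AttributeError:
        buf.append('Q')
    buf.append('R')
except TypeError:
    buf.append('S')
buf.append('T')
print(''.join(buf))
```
OST

Inner handler doesn't match, propagates to outer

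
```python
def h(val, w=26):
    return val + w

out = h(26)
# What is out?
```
52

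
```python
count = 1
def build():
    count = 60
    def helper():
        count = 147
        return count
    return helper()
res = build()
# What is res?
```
147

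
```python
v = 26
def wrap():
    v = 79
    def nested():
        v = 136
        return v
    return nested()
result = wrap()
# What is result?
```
136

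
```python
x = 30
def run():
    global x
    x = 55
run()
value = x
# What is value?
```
55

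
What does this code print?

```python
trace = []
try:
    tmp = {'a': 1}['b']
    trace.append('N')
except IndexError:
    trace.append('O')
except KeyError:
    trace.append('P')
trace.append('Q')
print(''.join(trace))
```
PQ

KeyError is caught by its specific handler, not IndexError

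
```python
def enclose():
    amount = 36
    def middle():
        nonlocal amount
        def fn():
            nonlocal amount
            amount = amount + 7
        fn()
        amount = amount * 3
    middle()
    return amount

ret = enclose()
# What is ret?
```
129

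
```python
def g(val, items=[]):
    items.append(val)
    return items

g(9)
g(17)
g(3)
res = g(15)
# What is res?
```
[9, 17, 3, 15]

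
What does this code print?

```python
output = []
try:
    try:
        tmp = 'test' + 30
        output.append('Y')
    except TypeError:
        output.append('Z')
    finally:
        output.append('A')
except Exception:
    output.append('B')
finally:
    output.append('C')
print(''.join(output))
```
ZAC

Both finally blocks run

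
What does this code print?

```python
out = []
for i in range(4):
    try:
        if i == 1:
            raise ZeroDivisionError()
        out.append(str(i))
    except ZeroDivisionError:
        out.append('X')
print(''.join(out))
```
0X23

Exception on i=1 caught, loop continues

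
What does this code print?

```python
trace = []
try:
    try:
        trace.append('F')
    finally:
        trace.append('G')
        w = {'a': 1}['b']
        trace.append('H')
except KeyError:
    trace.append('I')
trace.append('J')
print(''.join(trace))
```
FGIJ

Exception in inner finally caught by outer except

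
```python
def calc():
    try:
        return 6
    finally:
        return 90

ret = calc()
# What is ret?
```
90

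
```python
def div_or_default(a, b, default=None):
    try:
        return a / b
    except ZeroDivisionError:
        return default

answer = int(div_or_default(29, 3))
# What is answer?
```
9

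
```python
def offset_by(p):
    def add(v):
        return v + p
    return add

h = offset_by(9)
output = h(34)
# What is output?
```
43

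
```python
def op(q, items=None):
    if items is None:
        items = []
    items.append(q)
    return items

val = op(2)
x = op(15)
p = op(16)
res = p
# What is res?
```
[16]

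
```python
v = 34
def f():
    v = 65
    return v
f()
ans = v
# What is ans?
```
34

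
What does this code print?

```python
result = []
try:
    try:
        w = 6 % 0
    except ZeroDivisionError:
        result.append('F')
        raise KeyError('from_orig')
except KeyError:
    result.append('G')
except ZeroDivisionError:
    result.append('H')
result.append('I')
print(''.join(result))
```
FGI

KeyError raised and caught, original ZeroDivisionError not re-raised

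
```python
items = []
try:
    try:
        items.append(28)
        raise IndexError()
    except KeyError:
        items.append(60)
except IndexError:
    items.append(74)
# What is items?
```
[28, 74]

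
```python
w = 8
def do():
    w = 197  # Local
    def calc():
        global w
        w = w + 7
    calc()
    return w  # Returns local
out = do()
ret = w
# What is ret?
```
15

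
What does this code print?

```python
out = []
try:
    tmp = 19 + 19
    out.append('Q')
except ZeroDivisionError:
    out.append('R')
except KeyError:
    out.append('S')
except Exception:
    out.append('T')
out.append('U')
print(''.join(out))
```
QU

No exception, try block completes normally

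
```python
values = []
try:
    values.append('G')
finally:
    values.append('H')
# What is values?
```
['G', 'H']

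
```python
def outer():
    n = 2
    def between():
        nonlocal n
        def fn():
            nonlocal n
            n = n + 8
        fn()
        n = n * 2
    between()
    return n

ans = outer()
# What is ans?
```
20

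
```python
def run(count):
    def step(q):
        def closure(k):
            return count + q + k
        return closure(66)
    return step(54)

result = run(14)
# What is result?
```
134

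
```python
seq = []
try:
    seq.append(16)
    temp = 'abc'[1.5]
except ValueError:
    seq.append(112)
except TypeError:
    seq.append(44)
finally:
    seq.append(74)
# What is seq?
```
[16, 44, 74]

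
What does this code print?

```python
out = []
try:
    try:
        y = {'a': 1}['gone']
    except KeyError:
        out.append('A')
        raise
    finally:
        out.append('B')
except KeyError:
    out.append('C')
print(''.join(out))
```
ABC

finally runs before re-raised exception propagates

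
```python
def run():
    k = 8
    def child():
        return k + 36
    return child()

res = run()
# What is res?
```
44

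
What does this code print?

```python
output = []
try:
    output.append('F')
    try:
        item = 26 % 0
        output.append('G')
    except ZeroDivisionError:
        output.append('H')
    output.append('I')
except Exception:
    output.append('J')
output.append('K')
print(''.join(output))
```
FHIK

Inner exception caught by inner handler, outer continues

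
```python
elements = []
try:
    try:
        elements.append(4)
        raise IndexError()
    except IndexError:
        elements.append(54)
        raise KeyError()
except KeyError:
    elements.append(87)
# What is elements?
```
[4, 54, 87]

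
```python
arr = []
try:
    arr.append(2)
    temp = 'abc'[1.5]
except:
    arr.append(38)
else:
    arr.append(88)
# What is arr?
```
[2, 38]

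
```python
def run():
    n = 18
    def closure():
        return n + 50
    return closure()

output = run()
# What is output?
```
68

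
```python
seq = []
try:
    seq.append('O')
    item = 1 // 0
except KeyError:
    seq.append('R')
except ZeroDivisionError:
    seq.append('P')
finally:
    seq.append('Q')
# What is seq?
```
['O', 'P', 'Q']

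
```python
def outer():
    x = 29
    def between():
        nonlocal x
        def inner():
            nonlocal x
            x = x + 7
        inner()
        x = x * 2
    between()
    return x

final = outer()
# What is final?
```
72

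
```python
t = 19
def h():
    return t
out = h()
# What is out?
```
19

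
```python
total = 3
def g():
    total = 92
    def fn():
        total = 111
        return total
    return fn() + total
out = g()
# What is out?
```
203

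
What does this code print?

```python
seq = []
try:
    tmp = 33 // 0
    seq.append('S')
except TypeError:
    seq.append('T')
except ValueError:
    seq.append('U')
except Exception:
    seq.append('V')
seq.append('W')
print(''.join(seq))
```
VW

ZeroDivisionError not specifically caught, falls to Exception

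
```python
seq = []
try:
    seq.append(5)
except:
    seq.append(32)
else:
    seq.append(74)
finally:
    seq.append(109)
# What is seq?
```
[5, 74, 109]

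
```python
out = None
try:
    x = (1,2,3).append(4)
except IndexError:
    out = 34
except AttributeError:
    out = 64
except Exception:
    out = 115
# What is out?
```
64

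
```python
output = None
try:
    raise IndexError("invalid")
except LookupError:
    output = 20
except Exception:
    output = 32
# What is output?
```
20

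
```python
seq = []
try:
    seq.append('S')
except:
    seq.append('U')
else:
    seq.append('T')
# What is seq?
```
['S', 'T']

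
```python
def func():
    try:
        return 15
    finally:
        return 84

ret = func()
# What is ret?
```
84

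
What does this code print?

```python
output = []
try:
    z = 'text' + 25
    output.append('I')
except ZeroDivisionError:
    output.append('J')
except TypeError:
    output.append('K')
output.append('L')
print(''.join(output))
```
KL

TypeError is caught by its specific handler, not ZeroDivisionError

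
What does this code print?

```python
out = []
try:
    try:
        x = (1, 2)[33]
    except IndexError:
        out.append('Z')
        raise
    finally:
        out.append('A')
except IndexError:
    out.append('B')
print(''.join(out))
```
ZAB

finally runs before re-raised exception propagates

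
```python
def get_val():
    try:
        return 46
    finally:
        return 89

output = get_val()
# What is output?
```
89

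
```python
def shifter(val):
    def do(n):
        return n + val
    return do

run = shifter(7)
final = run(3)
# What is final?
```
10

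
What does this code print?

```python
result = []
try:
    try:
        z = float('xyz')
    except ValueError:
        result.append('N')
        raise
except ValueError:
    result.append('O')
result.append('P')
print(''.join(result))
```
NOP

raise without argument re-raises current exception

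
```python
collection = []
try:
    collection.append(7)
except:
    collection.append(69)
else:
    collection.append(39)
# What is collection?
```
[7, 39]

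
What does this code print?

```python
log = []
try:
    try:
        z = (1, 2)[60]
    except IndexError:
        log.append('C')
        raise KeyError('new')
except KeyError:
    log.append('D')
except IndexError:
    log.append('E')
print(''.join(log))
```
CD

New KeyError raised, caught by outer KeyError handler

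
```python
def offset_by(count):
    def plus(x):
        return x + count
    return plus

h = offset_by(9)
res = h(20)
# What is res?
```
29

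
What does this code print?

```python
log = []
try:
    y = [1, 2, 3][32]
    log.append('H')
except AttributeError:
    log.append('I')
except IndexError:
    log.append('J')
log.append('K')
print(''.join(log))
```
JK

IndexError is caught by its specific handler, not AttributeError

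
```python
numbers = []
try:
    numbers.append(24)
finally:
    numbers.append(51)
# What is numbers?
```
[24, 51]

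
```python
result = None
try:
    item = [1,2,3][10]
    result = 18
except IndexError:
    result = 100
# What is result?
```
100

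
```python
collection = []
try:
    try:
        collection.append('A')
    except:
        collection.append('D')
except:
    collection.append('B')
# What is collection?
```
['A']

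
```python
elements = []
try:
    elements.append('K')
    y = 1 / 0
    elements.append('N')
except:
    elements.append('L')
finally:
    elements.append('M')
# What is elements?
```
['K', 'L', 'M']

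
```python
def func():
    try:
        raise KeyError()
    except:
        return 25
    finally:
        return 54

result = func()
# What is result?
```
54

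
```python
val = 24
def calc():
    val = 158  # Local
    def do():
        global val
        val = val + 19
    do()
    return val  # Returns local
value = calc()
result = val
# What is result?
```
43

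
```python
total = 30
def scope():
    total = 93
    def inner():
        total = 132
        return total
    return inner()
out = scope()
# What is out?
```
132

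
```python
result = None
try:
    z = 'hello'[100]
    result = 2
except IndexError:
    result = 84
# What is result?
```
84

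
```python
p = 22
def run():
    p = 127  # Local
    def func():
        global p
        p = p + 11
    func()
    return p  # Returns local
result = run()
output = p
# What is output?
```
33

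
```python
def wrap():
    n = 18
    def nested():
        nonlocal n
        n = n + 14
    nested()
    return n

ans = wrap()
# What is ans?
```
32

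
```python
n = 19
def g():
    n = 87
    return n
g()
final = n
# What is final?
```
19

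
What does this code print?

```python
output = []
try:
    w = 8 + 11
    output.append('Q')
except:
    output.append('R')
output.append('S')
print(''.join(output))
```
QS

No exception, try block completes normally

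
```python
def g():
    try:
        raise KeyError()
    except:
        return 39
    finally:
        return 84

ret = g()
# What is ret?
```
84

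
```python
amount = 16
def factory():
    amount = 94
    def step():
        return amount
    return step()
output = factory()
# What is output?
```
94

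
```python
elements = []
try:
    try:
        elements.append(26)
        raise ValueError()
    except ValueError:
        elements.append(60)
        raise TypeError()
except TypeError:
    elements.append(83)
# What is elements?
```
[26, 60, 83]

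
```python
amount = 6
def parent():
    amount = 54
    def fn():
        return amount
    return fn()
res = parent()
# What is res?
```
54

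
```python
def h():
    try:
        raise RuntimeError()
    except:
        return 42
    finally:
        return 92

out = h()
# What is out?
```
92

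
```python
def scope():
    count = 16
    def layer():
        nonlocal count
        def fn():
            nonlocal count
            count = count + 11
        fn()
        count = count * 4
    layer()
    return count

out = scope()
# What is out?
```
108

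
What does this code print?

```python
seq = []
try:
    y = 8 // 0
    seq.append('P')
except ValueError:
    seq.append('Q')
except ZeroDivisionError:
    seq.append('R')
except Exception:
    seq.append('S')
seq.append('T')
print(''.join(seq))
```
RT

ZeroDivisionError matches before generic Exception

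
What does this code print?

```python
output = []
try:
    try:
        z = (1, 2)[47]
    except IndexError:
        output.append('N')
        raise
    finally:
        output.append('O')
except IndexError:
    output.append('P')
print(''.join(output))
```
NOP

finally runs before re-raised exception propagates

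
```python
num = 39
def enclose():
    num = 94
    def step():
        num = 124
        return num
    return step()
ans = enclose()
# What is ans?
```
124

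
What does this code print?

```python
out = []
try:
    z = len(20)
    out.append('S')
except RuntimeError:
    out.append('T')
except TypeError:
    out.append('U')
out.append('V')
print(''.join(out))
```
UV

TypeError is caught by its specific handler, not RuntimeError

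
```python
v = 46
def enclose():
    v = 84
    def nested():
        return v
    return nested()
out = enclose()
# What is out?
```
84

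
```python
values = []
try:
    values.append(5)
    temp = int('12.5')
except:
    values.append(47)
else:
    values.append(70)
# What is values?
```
[5, 47]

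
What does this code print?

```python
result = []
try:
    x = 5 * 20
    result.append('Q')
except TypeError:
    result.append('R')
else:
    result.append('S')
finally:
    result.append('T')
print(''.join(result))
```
QST

else runs before finally when no exception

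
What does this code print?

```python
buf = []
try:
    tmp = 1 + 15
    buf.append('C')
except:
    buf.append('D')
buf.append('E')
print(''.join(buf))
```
CE

No exception, try block completes normally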